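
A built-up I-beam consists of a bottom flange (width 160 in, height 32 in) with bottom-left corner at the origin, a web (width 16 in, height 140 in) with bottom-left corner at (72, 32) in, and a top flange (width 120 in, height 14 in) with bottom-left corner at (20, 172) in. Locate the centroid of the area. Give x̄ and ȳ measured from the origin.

x̄ = 80.00 in, ȳ = 67.60 in

bottom flange: A = 160 × 32 = 5120.00, centroid at (80.00, 16.00).
web: A = 16 × 140 = 2240.00, centroid at (80.00, 102.00).
top flange: A = 120 × 14 = 1680.00, centroid at (80.00, 179.00).
ΣA = 9040.00 in²
ΣAx̄ = (5120.00)(80.00) + (2240.00)(80.00) + (1680.00)(80.00) = 723200.00 in³
ΣAȳ = (5120.00)(16.00) + (2240.00)(102.00) + (1680.00)(179.00) = 611120.00 in³
x̄ = 723200.00 / 9040.00 = 80.00 in
ȳ = 611120.00 / 9040.00 = 67.60 in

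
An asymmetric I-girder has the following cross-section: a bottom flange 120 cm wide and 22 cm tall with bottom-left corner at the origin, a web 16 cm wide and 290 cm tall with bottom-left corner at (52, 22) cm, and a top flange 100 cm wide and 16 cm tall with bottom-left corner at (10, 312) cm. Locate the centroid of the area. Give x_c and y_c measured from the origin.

bottom flange: A = 120 × 22 = 2640.00, centroid at (60.00, 11.00).
web: A = 16 × 290 = 4640.00, centroid at (60.00, 167.00).
top flange: A = 100 × 16 = 1600.00, centroid at (60.00, 320.00).
ΣA = 8880.00 cm²
ΣAx_c = (2640.00)(60.00) + (4640.00)(60.00) + (1600.00)(60.00) = 532800.00 cm³
ΣAy_c = (2640.00)(11.00) + (4640.00)(167.00) + (1600.00)(320.00) = 1315920.00 cm³
x_c = 532800.00 / 8880.00 = 60.00 cm
y_c = 1315920.00 / 8880.00 = 148.19 cm

x_c = 60.00 cm, y_c = 148.19 cm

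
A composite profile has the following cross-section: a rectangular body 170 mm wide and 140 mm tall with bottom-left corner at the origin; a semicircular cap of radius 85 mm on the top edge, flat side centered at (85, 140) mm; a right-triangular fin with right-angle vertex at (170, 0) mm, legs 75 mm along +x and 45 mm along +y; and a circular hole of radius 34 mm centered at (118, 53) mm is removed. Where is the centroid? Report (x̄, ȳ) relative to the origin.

rectangular body: A = 170 × 140 = 23800.00, centroid at (85.00, 70.00).
semicircular top: A = ½π·85² = 11349.00, centroid at (85.00, 176.08).
triangular fin: A = ½·75·45 = 1687.50, centroid at (195.00, 15.00).
hole: A = −π·34² = -3631.68, centroid at (118.00, 53.00).
ΣA = 33204.82 mm², ΣAx̄ = 2888189.42 mm³, ΣAȳ = 3497110.55 mm³.
x̄ = 2888189.42/33204.82 = 86.98 mm; ȳ = 3497110.55/33204.82 = 105.32 mm.

x̄ = 86.98 mm, ȳ = 105.32 mm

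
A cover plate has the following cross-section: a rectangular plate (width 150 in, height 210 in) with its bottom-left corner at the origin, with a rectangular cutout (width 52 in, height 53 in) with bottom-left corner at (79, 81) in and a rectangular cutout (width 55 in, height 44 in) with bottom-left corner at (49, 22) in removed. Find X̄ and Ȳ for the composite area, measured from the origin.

plate: A = 150 × 210 = 31500.00, centroid at (75.00, 105.00).
hole 1: A = −(52 × 53) = -2756.00, centroid at (105.00, 107.50).
hole 2: A = −(55 × 44) = -2420.00, centroid at (76.50, 44.00).
ΣA = 26324.00 in², ΣAX̄ = 1887990.00 in³, ΣAȲ = 2904750.00 in³.
X̄ = 1887990.00/26324.00 = 71.72 in; Ȳ = 2904750.00/26324.00 = 110.35 in.

X̄ = 71.72 in, Ȳ = 110.35 in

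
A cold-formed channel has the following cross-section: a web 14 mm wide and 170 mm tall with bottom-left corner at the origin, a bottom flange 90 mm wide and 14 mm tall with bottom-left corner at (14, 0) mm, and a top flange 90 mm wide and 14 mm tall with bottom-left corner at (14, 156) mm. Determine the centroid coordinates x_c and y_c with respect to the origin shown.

Part | A | x̄ᵢ | ȳᵢ | A·x̄ᵢ | A·ȳᵢ
web | 2380.00 | 7.00 | 85.00 | 16660.00 | 202300.00
bottom flange | 1260.00 | 59.00 | 7.00 | 74340.00 | 8820.00
top flange | 1260.00 | 59.00 | 163.00 | 74340.00 | 205380.00
Σ | 4900.00 |  |  | 165340.00 | 416500.00
x_c = 165340.00 / 4900.00 = 33.74 mm
y_c = 416500.00 / 4900.00 = 85.00 mm

x_c = 33.74 mm, y_c = 85.00 mm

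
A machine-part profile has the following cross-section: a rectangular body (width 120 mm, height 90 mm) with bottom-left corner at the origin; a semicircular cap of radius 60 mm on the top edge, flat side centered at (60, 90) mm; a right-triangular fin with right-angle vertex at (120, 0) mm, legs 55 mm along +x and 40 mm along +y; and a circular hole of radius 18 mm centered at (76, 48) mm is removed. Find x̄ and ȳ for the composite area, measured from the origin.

rectangular body: A = 120 × 90 = 10800.00, centroid at (60.00, 45.00).
semicircular top: A = ½π·60² = 5654.87, centroid at (60.00, 115.46).
triangular fin: A = ½·55·40 = 1100.00, centroid at (138.33, 13.33).
hole: A = −π·18² = -1017.88, centroid at (76.00, 48.00).
ΣA = 16536.99 mm², ΣAx̄ = 1062100.10 mm³, ΣAȳ = 1104746.63 mm³.
x̄ = 1062100.10/16536.99 = 64.23 mm; ȳ = 1104746.63/16536.99 = 66.80 mm.

x̄ = 64.23 mm, ȳ = 66.80 mm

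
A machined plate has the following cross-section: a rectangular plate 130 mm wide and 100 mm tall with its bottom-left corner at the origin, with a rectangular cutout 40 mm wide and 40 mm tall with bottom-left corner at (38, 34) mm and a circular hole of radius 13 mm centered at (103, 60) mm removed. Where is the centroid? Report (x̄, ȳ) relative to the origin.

x̄ = 64.17 mm, ȳ = 48.92 mm

plate: A = 130 × 100 = 13000.00, centroid at (65.00, 50.00).
hole 1: A = −(40 × 40) = -1600.00, centroid at (58.00, 54.00).
hole 2: A = −π·13² = -530.93, centroid at (103.00, 60.00).
ΣA = 10869.07 mm², ΣAx̄ = 697514.30 mm³, ΣAȳ = 531744.25 mm³.
x̄ = 697514.30/10869.07 = 64.17 mm; ȳ = 531744.25/10869.07 = 48.92 mm.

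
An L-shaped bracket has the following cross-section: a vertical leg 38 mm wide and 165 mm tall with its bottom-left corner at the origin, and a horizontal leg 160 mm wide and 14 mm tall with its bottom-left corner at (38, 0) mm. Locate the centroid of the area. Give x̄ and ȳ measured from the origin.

x̄ = 45.06 mm, ȳ = 62.63 mm

vertical leg: A = 38 × 165 = 6270.00, centroid at (19.00, 82.50).
horizontal leg: A = 160 × 14 = 2240.00, centroid at (118.00, 7.00).
ΣA = 8510.00 mm², ΣAx̄ = 383450.00 mm³, ΣAȳ = 532955.00 mm³.
x̄ = 383450.00/8510.00 = 45.06 mm; ȳ = 532955.00/8510.00 = 62.63 mm.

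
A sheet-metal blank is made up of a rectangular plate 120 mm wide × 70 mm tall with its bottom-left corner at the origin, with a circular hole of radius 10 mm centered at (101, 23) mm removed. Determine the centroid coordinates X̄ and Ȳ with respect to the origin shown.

plate: A = 120 × 70 = 8400.00, centroid at (60.00, 35.00).
hole: A = −π·10² = -314.16, centroid at (101.00, 23.00).
ΣA = 8085.84 mm²
ΣAX̄ = (8400.00)(60.00) + (-314.16)(101.00) = 472269.91 mm³
ΣAȲ = (8400.00)(35.00) + (-314.16)(23.00) = 286774.34 mm³
X̄ = 472269.91 / 8085.84 = 58.41 mm
Ȳ = 286774.34 / 8085.84 = 35.47 mm

X̄ = 58.41 mm, Ȳ = 35.47 mm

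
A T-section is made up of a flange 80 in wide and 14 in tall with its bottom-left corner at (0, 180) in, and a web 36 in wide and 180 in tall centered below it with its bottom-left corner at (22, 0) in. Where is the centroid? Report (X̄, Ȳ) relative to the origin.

web: A = 36 × 180 = 6480.00, centroid at (40.00, 90.00).
flange: A = 80 × 14 = 1120.00, centroid at (40.00, 187.00).
ΣA = 7600.00 in²
ΣAX̄ = (6480.00)(40.00) + (1120.00)(40.00) = 304000.00 in³
ΣAȲ = (6480.00)(90.00) + (1120.00)(187.00) = 792640.00 in³
X̄ = 304000.00 / 7600.00 = 40.00 in
Ȳ = 792640.00 / 7600.00 = 104.29 in

X̄ = 40.00 in, Ȳ = 104.29 in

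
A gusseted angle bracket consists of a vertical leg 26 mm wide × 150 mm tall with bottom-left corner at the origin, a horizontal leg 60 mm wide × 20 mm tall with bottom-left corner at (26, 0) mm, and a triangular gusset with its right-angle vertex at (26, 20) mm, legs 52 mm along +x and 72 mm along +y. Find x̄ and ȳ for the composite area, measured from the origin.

vertical leg: A = 26 × 150 = 3900.00, centroid at (13.00, 75.00).
horizontal leg: A = 60 × 20 = 1200.00, centroid at (56.00, 10.00).
gusset: A = ½·52·72 = 1872.00, centroid at (43.33, 44.00).
ΣA = 6972.00 mm²
ΣAx̄ = (3900.00)(13.00) + (1200.00)(56.00) + (1872.00)(43.33) = 199020.00 mm³
ΣAȳ = (3900.00)(75.00) + (1200.00)(10.00) + (1872.00)(44.00) = 386868.00 mm³
x̄ = 199020.00 / 6972.00 = 28.55 mm
ȳ = 386868.00 / 6972.00 = 55.49 mm

x̄ = 28.55 mm, ȳ = 55.49 mm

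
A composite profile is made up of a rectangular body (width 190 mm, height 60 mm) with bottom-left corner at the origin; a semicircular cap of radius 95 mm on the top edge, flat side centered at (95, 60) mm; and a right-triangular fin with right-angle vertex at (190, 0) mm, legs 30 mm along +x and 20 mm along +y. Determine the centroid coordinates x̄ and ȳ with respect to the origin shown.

rectangular body: A = 190 × 60 = 11400.00, centroid at (95.00, 30.00).
semicircular top: A = ½π·95² = 14176.44, centroid at (95.00, 100.32).
triangular fin: A = ½·30·20 = 300.00, centroid at (200.00, 6.67).
ΣA = 25876.44 mm²
ΣAx̄ = (11400.00)(95.00) + (14176.44)(95.00) + (300.00)(200.00) = 2489761.50 mm³
ΣAȳ = (11400.00)(30.00) + (14176.44)(100.32) + (300.00)(6.67) = 1766169.54 mm³
x̄ = 2489761.50 / 25876.44 = 96.22 mm
ȳ = 1766169.54 / 25876.44 = 68.25 mm

x̄ = 96.22 mm, ȳ = 68.25 mm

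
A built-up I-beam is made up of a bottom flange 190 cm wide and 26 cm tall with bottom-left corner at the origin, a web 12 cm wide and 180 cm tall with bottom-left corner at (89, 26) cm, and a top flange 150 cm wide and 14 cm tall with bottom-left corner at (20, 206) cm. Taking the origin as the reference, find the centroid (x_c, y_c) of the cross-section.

x_c = 95.00 cm, y_c = 82.83 cm

Part | A | x̄ᵢ | ȳᵢ | A·x̄ᵢ | A·ȳᵢ
bottom flange | 4940.00 | 95.00 | 13.00 | 469300.00 | 64220.00
web | 2160.00 | 95.00 | 116.00 | 205200.00 | 250560.00
top flange | 2100.00 | 95.00 | 213.00 | 199500.00 | 447300.00
Σ | 9200.00 |  |  | 874000.00 | 762080.00
x_c = 874000.00 / 9200.00 = 95.00 cm
y_c = 762080.00 / 9200.00 = 82.83 cm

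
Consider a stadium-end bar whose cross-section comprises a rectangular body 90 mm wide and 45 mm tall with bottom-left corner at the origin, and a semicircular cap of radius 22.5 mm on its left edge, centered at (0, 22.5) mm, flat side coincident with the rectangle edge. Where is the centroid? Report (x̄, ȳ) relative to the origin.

Part | A | x̄ᵢ | ȳᵢ | A·x̄ᵢ | A·ȳᵢ
rectangular body | 4050.00 | 45.00 | 22.50 | 182250.00 | 91125.00
semicircular end | 795.22 | -9.55 | 22.50 | -7593.75 | 17892.35
Σ | 4845.22 |  |  | 174656.25 | 109017.35
x̄ = 174656.25 / 4845.22 = 36.05 mm
ȳ = 109017.35 / 4845.22 = 22.50 mm

x̄ = 36.05 mm, ȳ = 22.50 mm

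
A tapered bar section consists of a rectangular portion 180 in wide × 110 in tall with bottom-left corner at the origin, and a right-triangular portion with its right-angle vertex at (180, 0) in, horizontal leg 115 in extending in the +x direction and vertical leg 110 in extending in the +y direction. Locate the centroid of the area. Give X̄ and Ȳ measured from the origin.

X̄ = 121.07 in, Ȳ = 50.56 in

rectangular portion: A = 180 × 110 = 19800.00, centroid at (90.00, 55.00).
triangular portion: A = ½·115·110 = 6325.00, centroid at (218.33, 36.67).
ΣA = 26125.00 in²
ΣAX̄ = (19800.00)(90.00) + (6325.00)(218.33) = 3162958.33 in³
ΣAȲ = (19800.00)(55.00) + (6325.00)(36.67) = 1320916.67 in³
X̄ = 3162958.33 / 26125.00 = 121.07 in
Ȳ = 1320916.67 / 26125.00 = 50.56 in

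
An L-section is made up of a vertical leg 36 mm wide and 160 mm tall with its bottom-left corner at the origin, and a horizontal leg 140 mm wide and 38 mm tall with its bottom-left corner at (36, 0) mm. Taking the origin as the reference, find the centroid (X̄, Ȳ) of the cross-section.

X̄ = 60.25 mm, Ȳ = 50.71 mm

Part | A | x̄ᵢ | ȳᵢ | A·x̄ᵢ | A·ȳᵢ
vertical leg | 5760.00 | 18.00 | 80.00 | 103680.00 | 460800.00
horizontal leg | 5320.00 | 106.00 | 19.00 | 563920.00 | 101080.00
Σ | 11080.00 |  |  | 667600.00 | 561880.00
X̄ = 667600.00 / 11080.00 = 60.25 mm
Ȳ = 561880.00 / 11080.00 = 50.71 mm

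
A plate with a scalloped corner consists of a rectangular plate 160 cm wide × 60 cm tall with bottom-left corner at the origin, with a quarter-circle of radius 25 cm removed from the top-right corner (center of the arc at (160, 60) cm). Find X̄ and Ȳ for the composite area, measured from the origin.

X̄ = 76.26 cm, Ȳ = 28.96 cm

plate: A = 160 × 60 = 9600.00, centroid at (80.00, 30.00).
removed quarter-circle: A = −¼π·25² = -490.87, centroid at (149.39, 49.39).
ΣA = 9109.13 cm²
ΣAX̄ = (9600.00)(80.00) + (-490.87)(149.39) = 694668.52 cm³
ΣAȲ = (9600.00)(30.00) + (-490.87)(49.39) = 263755.90 cm³
X̄ = 694668.52 / 9109.13 = 76.26 cm
Ȳ = 263755.90 / 9109.13 = 28.96 cm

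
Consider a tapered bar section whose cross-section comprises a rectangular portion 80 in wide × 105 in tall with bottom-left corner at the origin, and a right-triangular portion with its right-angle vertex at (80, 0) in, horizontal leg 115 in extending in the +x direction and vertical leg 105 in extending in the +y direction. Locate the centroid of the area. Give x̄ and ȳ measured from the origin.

rectangular portion: A = 80 × 105 = 8400.00, centroid at (40.00, 52.50).
triangular portion: A = ½·115·105 = 6037.50, centroid at (118.33, 35.00).
ΣA = 14437.50 in², ΣAx̄ = 1050437.50 in³, ΣAȳ = 652312.50 in³.
x̄ = 1050437.50/14437.50 = 72.76 in; ȳ = 652312.50/14437.50 = 45.18 in.

x̄ = 72.76 in, ȳ = 45.18 in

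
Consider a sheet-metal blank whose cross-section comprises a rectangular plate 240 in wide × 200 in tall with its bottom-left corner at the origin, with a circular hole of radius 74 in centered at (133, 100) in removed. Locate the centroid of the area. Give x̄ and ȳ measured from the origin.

Part | A | x̄ᵢ | ȳᵢ | A·x̄ᵢ | A·ȳᵢ
plate | 48000.00 | 120.00 | 100.00 | 5760000.00 | 4800000.00
hole | -17203.36 | 133.00 | 100.00 | -2288047.06 | -1720336.14
Σ | 30796.64 |  |  | 3471952.94 | 3079663.86
x̄ = 3471952.94 / 30796.64 = 112.74 in
ȳ = 3079663.86 / 30796.64 = 100.00 in

x̄ = 112.74 in, ȳ = 100.00 in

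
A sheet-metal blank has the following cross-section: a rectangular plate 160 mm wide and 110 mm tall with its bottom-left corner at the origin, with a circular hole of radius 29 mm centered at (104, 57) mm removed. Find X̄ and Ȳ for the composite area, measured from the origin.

plate: A = 160 × 110 = 17600.00, centroid at (80.00, 55.00).
hole: A = −π·29² = -2642.08, centroid at (104.00, 57.00).
ΣA = 14957.92 mm²
ΣAX̄ = (17600.00)(80.00) + (-2642.08)(104.00) = 1133223.74 mm³
ΣAȲ = (17600.00)(55.00) + (-2642.08)(57.00) = 817401.47 mm³
X̄ = 1133223.74 / 14957.92 = 75.76 mm
Ȳ = 817401.47 / 14957.92 = 54.65 mm

X̄ = 75.76 mm, Ȳ = 54.65 mm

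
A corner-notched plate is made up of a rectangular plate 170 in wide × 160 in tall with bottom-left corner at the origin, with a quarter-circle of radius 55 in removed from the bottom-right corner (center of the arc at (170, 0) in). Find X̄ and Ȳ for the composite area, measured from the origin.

X̄ = 79.10 in, Ȳ = 85.42 in

plate: A = 170 × 160 = 27200.00, centroid at (85.00, 80.00).
removed quarter-circle: A = −¼π·55² = -2375.83, centroid at (146.66, 23.34).
ΣA = 24824.17 in²
ΣAX̄ = (27200.00)(85.00) + (-2375.83)(146.66) = 1963567.33 in³
ΣAȲ = (27200.00)(80.00) + (-2375.83)(23.34) = 2120541.67 in³
X̄ = 1963567.33 / 24824.17 = 79.10 in
Ȳ = 2120541.67 / 24824.17 = 85.42 in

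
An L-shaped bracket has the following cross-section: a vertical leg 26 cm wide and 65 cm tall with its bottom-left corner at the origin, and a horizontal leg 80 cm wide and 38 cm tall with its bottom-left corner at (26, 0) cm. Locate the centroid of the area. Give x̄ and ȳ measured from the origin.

vertical leg: A = 26 × 65 = 1690.00, centroid at (13.00, 32.50).
horizontal leg: A = 80 × 38 = 3040.00, centroid at (66.00, 19.00).
ΣA = 4730.00 cm²
ΣAx̄ = (1690.00)(13.00) + (3040.00)(66.00) = 222610.00 cm³
ΣAȳ = (1690.00)(32.50) + (3040.00)(19.00) = 112685.00 cm³
x̄ = 222610.00 / 4730.00 = 47.06 cm
ȳ = 112685.00 / 4730.00 = 23.82 cm

x̄ = 47.06 cm, ȳ = 23.82 cm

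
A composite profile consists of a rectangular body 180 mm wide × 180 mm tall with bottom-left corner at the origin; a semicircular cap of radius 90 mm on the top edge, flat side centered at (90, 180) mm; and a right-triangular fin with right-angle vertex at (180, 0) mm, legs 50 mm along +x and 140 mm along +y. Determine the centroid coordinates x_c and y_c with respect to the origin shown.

x_c = 97.68 mm, y_c = 120.43 mm

rectangular body: A = 180 × 180 = 32400.00, centroid at (90.00, 90.00).
semicircular top: A = ½π·90² = 12723.45, centroid at (90.00, 218.20).
triangular fin: A = ½·50·140 = 3500.00, centroid at (196.67, 46.67).
ΣA = 48623.45 mm², ΣAx_c = 4749443.86 mm³, ΣAy_c = 5855554.38 mm³.
x_c = 4749443.86/48623.45 = 97.68 mm; y_c = 5855554.38/48623.45 = 120.43 mm.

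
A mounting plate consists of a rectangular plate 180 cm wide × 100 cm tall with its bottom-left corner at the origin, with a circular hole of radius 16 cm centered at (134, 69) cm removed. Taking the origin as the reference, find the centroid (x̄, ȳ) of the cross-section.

plate: A = 180 × 100 = 18000.00, centroid at (90.00, 50.00).
hole: A = −π·16² = -804.25, centroid at (134.00, 69.00).
ΣA = 17195.75 cm², ΣAx̄ = 1512230.81 cm³, ΣAȳ = 844506.91 cm³.
x̄ = 1512230.81/17195.75 = 87.94 cm; ȳ = 844506.91/17195.75 = 49.11 cm.

x̄ = 87.94 cm, ȳ = 49.11 cm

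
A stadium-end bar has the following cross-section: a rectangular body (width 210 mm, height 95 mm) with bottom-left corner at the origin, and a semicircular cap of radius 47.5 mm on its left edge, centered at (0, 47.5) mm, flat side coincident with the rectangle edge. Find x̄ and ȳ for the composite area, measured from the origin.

rectangular body: A = 210 × 95 = 19950.00, centroid at (105.00, 47.50).
semicircular end: A = ½π·47.5² = 3544.11, centroid at (-20.16, 47.50).
ΣA = 23494.11 mm²
ΣAx̄ = (19950.00)(105.00) + (3544.11)(-20.16) = 2023302.08 mm³
ΣAȳ = (19950.00)(47.50) + (3544.11)(47.50) = 1115970.19 mm³
x̄ = 2023302.08 / 23494.11 = 86.12 mm
ȳ = 1115970.19 / 23494.11 = 47.50 mm

x̄ = 86.12 mm, ȳ = 47.50 mm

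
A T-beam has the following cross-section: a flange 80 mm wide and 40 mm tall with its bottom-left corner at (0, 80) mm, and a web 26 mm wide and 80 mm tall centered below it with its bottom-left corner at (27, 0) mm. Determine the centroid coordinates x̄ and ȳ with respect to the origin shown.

Part | A | x̄ᵢ | ȳᵢ | A·x̄ᵢ | A·ȳᵢ
web | 2080.00 | 40.00 | 40.00 | 83200.00 | 83200.00
flange | 3200.00 | 40.00 | 100.00 | 128000.00 | 320000.00
Σ | 5280.00 |  |  | 211200.00 | 403200.00
x̄ = 211200.00 / 5280.00 = 40.00 mm
ȳ = 403200.00 / 5280.00 = 76.36 mm

x̄ = 40.00 mm, ȳ = 76.36 mm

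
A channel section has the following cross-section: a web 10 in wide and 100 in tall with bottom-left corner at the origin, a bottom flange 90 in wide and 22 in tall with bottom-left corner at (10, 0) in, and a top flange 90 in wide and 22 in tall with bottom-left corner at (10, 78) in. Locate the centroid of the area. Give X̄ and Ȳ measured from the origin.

Part | A | x̄ᵢ | ȳᵢ | A·x̄ᵢ | A·ȳᵢ
web | 1000.00 | 5.00 | 50.00 | 5000.00 | 50000.00
bottom flange | 1980.00 | 55.00 | 11.00 | 108900.00 | 21780.00
top flange | 1980.00 | 55.00 | 89.00 | 108900.00 | 176220.00
Σ | 4960.00 |  |  | 222800.00 | 248000.00
X̄ = 222800.00 / 4960.00 = 44.92 in
Ȳ = 248000.00 / 4960.00 = 50.00 in

X̄ = 44.92 in, Ȳ = 50.00 in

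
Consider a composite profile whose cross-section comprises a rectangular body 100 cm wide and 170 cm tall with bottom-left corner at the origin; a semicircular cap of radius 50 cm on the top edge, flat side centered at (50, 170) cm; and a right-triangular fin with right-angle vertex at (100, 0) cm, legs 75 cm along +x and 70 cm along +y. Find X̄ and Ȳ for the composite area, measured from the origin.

X̄ = 58.36 cm, Ȳ = 95.84 cm

Part | A | x̄ᵢ | ȳᵢ | A·x̄ᵢ | A·ȳᵢ
rectangular body | 17000.00 | 50.00 | 85.00 | 850000.00 | 1445000.00
semicircular top | 3926.99 | 50.00 | 191.22 | 196349.54 | 750921.77
triangular fin | 2625.00 | 125.00 | 23.33 | 328125.00 | 61250.00
Σ | 23551.99 |  |  | 1374474.54 | 2257171.77
X̄ = 1374474.54 / 23551.99 = 58.36 cm
Ȳ = 2257171.77 / 23551.99 = 95.84 cm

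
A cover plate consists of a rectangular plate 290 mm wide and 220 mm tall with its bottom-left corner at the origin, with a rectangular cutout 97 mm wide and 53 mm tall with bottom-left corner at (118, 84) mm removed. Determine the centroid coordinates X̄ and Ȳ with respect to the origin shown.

plate: A = 290 × 220 = 63800.00, centroid at (145.00, 110.00).
hole: A = −(97 × 53) = -5141.00, centroid at (166.50, 110.50).
ΣA = 58659.00 mm²
ΣAX̄ = (63800.00)(145.00) + (-5141.00)(166.50) = 8395023.50 mm³
ΣAȲ = (63800.00)(110.00) + (-5141.00)(110.50) = 6449919.50 mm³
X̄ = 8395023.50 / 58659.00 = 143.12 mm
Ȳ = 6449919.50 / 58659.00 = 109.96 mm

X̄ = 143.12 mm, Ȳ = 109.96 mm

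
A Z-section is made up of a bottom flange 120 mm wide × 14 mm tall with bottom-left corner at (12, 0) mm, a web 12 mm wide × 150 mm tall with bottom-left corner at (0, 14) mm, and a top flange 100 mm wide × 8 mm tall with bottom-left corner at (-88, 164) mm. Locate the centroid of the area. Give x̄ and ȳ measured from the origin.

x̄ = 23.68 mm, ȳ = 71.58 mm

Part | A | x̄ᵢ | ȳᵢ | A·x̄ᵢ | A·ȳᵢ
bottom flange | 1680.00 | 72.00 | 7.00 | 120960.00 | 11760.00
web | 1800.00 | 6.00 | 89.00 | 10800.00 | 160200.00
top flange | 800.00 | -38.00 | 168.00 | -30400.00 | 134400.00
Σ | 4280.00 |  |  | 101360.00 | 306360.00
x̄ = 101360.00 / 4280.00 = 23.68 mm
ȳ = 306360.00 / 4280.00 = 71.58 mm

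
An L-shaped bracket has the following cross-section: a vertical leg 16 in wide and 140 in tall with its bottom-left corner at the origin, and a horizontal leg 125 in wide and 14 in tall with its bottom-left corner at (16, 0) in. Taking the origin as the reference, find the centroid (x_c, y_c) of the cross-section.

x_c = 38.92 in, y_c = 42.37 in

Part | A | x̄ᵢ | ȳᵢ | A·x̄ᵢ | A·ȳᵢ
vertical leg | 2240.00 | 8.00 | 70.00 | 17920.00 | 156800.00
horizontal leg | 1750.00 | 78.50 | 7.00 | 137375.00 | 12250.00
Σ | 3990.00 |  |  | 155295.00 | 169050.00
x_c = 155295.00 / 3990.00 = 38.92 in
y_c = 169050.00 / 3990.00 = 42.37 in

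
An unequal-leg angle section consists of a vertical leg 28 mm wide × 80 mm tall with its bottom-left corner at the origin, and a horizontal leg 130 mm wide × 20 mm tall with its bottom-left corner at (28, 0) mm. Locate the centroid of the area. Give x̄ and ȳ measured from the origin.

vertical leg: A = 28 × 80 = 2240.00, centroid at (14.00, 40.00).
horizontal leg: A = 130 × 20 = 2600.00, centroid at (93.00, 10.00).
ΣA = 4840.00 mm²
ΣAx̄ = (2240.00)(14.00) + (2600.00)(93.00) = 273160.00 mm³
ΣAȳ = (2240.00)(40.00) + (2600.00)(10.00) = 115600.00 mm³
x̄ = 273160.00 / 4840.00 = 56.44 mm
ȳ = 115600.00 / 4840.00 = 23.88 mm

x̄ = 56.44 mm, ȳ = 23.88 mm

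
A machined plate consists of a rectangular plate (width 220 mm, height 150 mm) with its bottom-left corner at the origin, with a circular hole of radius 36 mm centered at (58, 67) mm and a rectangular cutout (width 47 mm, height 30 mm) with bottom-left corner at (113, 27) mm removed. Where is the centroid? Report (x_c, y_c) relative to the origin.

x_c = 116.34 mm, y_c = 77.87 mm

Part | A | x̄ᵢ | ȳᵢ | A·x̄ᵢ | A·ȳᵢ
plate | 33000.00 | 110.00 | 75.00 | 3630000.00 | 2475000.00
hole 1 | -4071.50 | 58.00 | 67.00 | -236147.24 | -272790.77
hole 2 | -1410.00 | 136.50 | 42.00 | -192465.00 | -59220.00
Σ | 27518.50 |  |  | 3201387.76 | 2142989.23
x_c = 3201387.76 / 27518.50 = 116.34 mm
y_c = 2142989.23 / 27518.50 = 77.87 mm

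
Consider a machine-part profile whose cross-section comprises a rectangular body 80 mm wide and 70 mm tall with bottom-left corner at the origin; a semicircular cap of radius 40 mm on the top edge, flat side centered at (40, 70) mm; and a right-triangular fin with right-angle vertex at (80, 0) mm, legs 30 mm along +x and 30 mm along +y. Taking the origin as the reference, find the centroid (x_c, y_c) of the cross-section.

x_c = 42.63 mm, y_c = 48.94 mm

rectangular body: A = 80 × 70 = 5600.00, centroid at (40.00, 35.00).
semicircular top: A = ½π·40² = 2513.27, centroid at (40.00, 86.98).
triangular fin: A = ½·30·30 = 450.00, centroid at (90.00, 10.00).
ΣA = 8563.27 mm², ΣAx_c = 365030.96 mm³, ΣAy_c = 419095.86 mm³.
x_c = 365030.96/8563.27 = 42.63 mm; y_c = 419095.86/8563.27 = 48.94 mm.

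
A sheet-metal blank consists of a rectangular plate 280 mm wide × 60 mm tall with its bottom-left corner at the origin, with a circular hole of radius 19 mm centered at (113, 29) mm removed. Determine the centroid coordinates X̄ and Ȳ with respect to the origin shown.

plate: A = 280 × 60 = 16800.00, centroid at (140.00, 30.00).
hole: A = −π·19² = -1134.11, centroid at (113.00, 29.00).
ΣA = 15665.89 mm², ΣAX̄ = 2223845.01 mm³, ΣAȲ = 471110.67 mm³.
X̄ = 2223845.01/15665.89 = 141.95 mm; Ȳ = 471110.67/15665.89 = 30.07 mm.

X̄ = 141.95 mm, Ȳ = 30.07 mm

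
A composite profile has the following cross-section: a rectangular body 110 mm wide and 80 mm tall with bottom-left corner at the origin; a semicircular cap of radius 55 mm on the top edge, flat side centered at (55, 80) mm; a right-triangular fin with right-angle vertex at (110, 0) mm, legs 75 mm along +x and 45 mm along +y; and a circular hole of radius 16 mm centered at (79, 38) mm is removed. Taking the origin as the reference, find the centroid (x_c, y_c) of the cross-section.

x_c = 63.02 mm, y_c = 58.04 mm

rectangular body: A = 110 × 80 = 8800.00, centroid at (55.00, 40.00).
semicircular top: A = ½π·55² = 4751.66, centroid at (55.00, 103.34).
triangular fin: A = ½·75·45 = 1687.50, centroid at (135.00, 15.00).
hole: A = −π·16² = -804.25, centroid at (79.00, 38.00).
ΣA = 14434.91 mm²
ΣAx_c = (8800.00)(55.00) + (4751.66)(55.00) + (1687.50)(135.00) + (-804.25)(79.00) = 909618.17 mm³
ΣAy_c = (8800.00)(40.00) + (4751.66)(103.34) + (1687.50)(15.00) + (-804.25)(38.00) = 837800.46 mm³
x_c = 909618.17 / 14434.91 = 63.02 mm
y_c = 837800.46 / 14434.91 = 58.04 mm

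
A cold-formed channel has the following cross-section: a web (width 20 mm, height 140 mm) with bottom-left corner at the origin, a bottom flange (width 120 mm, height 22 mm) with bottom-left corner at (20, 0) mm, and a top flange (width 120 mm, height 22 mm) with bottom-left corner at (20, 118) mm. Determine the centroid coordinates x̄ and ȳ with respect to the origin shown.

x̄ = 55.74 mm, ȳ = 70.00 mm

Part | A | x̄ᵢ | ȳᵢ | A·x̄ᵢ | A·ȳᵢ
web | 2800.00 | 10.00 | 70.00 | 28000.00 | 196000.00
bottom flange | 2640.00 | 80.00 | 11.00 | 211200.00 | 29040.00
top flange | 2640.00 | 80.00 | 129.00 | 211200.00 | 340560.00
Σ | 8080.00 |  |  | 450400.00 | 565600.00
x̄ = 450400.00 / 8080.00 = 55.74 mm
ȳ = 565600.00 / 8080.00 = 70.00 mm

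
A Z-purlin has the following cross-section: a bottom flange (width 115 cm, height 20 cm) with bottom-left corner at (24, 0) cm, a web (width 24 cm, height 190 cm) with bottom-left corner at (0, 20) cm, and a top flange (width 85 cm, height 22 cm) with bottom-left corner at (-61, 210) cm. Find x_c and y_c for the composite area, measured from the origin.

x_c = 23.78 cm, y_c = 110.04 cm

bottom flange: A = 115 × 20 = 2300.00, centroid at (81.50, 10.00).
web: A = 24 × 190 = 4560.00, centroid at (12.00, 115.00).
top flange: A = 85 × 22 = 1870.00, centroid at (-18.50, 221.00).
ΣA = 8730.00 cm²
ΣAx_c = (2300.00)(81.50) + (4560.00)(12.00) + (1870.00)(-18.50) = 207575.00 cm³
ΣAy_c = (2300.00)(10.00) + (4560.00)(115.00) + (1870.00)(221.00) = 960670.00 cm³
x_c = 207575.00 / 8730.00 = 23.78 cm
y_c = 960670.00 / 8730.00 = 110.04 cm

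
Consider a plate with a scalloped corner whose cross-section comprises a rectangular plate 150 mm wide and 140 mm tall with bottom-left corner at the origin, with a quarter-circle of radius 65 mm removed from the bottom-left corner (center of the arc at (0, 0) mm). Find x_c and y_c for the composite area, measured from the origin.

Part | A | x̄ᵢ | ȳᵢ | A·x̄ᵢ | A·ȳᵢ
plate | 21000.00 | 75.00 | 70.00 | 1575000.00 | 1470000.00
removed quarter-circle | -3318.31 | 27.59 | 27.59 | -91541.67 | -91541.67
Σ | 17681.69 |  |  | 1483458.33 | 1378458.33
x_c = 1483458.33 / 17681.69 = 83.90 mm
y_c = 1378458.33 / 17681.69 = 77.96 mm

x_c = 83.90 mm, y_c = 77.96 mm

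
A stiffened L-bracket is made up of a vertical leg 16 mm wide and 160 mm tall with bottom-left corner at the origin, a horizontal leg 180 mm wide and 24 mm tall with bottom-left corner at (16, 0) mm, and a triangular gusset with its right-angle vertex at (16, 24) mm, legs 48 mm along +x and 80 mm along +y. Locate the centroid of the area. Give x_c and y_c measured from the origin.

vertical leg: A = 16 × 160 = 2560.00, centroid at (8.00, 80.00).
horizontal leg: A = 180 × 24 = 4320.00, centroid at (106.00, 12.00).
gusset: A = ½·48·80 = 1920.00, centroid at (32.00, 50.67).
ΣA = 8800.00 mm²
ΣAx_c = (2560.00)(8.00) + (4320.00)(106.00) + (1920.00)(32.00) = 539840.00 mm³
ΣAy_c = (2560.00)(80.00) + (4320.00)(12.00) + (1920.00)(50.67) = 353920.00 mm³
x_c = 539840.00 / 8800.00 = 61.35 mm
y_c = 353920.00 / 8800.00 = 40.22 mm

x_c = 61.35 mm, y_c = 40.22 mm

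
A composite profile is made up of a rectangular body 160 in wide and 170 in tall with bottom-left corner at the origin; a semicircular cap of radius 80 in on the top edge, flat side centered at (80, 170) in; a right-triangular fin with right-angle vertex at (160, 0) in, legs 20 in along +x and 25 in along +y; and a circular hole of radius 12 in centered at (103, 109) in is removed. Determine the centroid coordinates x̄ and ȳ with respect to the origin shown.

rectangular body: A = 160 × 170 = 27200.00, centroid at (80.00, 85.00).
semicircular top: A = ½π·80² = 10053.10, centroid at (80.00, 203.95).
triangular fin: A = ½·20·25 = 250.00, centroid at (166.67, 8.33).
hole: A = −π·12² = -452.39, centroid at (103.00, 109.00).
ΣA = 37050.71 in²
ΣAx̄ = (27200.00)(80.00) + (10053.10)(80.00) + (250.00)(166.67) + (-452.39)(103.00) = 2975318.28 in³
ΣAȳ = (27200.00)(85.00) + (10053.10)(203.95) + (250.00)(8.33) + (-452.39)(109.00) = 4315132.63 in³
x̄ = 2975318.28 / 37050.71 = 80.30 in
ȳ = 4315132.63 / 37050.71 = 116.47 in

x̄ = 80.30 in, ȳ = 116.47 in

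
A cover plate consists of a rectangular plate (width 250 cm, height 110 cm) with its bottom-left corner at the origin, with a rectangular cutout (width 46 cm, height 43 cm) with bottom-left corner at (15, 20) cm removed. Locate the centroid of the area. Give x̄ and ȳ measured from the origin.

plate: A = 250 × 110 = 27500.00, centroid at (125.00, 55.00).
hole: A = −(46 × 43) = -1978.00, centroid at (38.00, 41.50).
ΣA = 25522.00 cm², ΣAx̄ = 3362336.00 cm³, ΣAȳ = 1430413.00 cm³.
x̄ = 3362336.00/25522.00 = 131.74 cm; ȳ = 1430413.00/25522.00 = 56.05 cm.

x̄ = 131.74 cm, ȳ = 56.05 cm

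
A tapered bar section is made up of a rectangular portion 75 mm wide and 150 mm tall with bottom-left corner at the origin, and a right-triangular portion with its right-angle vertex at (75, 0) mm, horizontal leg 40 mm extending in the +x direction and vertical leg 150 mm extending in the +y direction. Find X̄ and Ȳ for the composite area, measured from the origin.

X̄ = 48.20 mm, Ȳ = 69.74 mm

rectangular portion: A = 75 × 150 = 11250.00, centroid at (37.50, 75.00).
triangular portion: A = ½·40·150 = 3000.00, centroid at (88.33, 50.00).
ΣA = 14250.00 mm²
ΣAX̄ = (11250.00)(37.50) + (3000.00)(88.33) = 686875.00 mm³
ΣAȲ = (11250.00)(75.00) + (3000.00)(50.00) = 993750.00 mm³
X̄ = 686875.00 / 14250.00 = 48.20 mm
Ȳ = 993750.00 / 14250.00 = 69.74 mm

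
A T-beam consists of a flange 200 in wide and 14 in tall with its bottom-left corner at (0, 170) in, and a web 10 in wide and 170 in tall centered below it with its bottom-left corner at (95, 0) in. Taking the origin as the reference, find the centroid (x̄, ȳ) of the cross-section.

x̄ = 100.00 in, ȳ = 142.24 in

web: A = 10 × 170 = 1700.00, centroid at (100.00, 85.00).
flange: A = 200 × 14 = 2800.00, centroid at (100.00, 177.00).
ΣA = 4500.00 in², ΣAx̄ = 450000.00 in³, ΣAȳ = 640100.00 in³.
x̄ = 450000.00/4500.00 = 100.00 in; ȳ = 640100.00/4500.00 = 142.24 in.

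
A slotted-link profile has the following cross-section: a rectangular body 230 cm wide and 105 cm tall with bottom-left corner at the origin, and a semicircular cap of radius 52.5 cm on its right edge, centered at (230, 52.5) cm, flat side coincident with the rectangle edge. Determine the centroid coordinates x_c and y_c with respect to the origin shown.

x_c = 135.87 cm, y_c = 52.50 cm

rectangular body: A = 230 × 105 = 24150.00, centroid at (115.00, 52.50).
semicircular end: A = ½π·52.5² = 4329.51, centroid at (252.28, 52.50).
ΣA = 28479.51 cm², ΣAx_c = 3869505.45 cm³, ΣAy_c = 1495174.14 cm³.
x_c = 3869505.45/28479.51 = 135.87 cm; y_c = 1495174.14/28479.51 = 52.50 cm.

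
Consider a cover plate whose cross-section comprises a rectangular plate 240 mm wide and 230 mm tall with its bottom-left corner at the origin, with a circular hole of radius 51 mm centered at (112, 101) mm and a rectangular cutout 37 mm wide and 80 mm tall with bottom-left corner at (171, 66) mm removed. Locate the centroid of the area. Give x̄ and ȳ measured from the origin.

x̄ = 116.82 mm, ȳ = 118.20 mm

plate: A = 240 × 230 = 55200.00, centroid at (120.00, 115.00).
hole 1: A = −π·51² = -8171.28, centroid at (112.00, 101.00).
hole 2: A = −(37 × 80) = -2960.00, centroid at (189.50, 106.00).
ΣA = 44068.72 mm²
ΣAx̄ = (55200.00)(120.00) + (-8171.28)(112.00) + (-2960.00)(189.50) = 5147896.36 mm³
ΣAȳ = (55200.00)(115.00) + (-8171.28)(101.00) + (-2960.00)(106.00) = 5208940.47 mm³
x̄ = 5147896.36 / 44068.72 = 116.82 mm
ȳ = 5208940.47 / 44068.72 = 118.20 mm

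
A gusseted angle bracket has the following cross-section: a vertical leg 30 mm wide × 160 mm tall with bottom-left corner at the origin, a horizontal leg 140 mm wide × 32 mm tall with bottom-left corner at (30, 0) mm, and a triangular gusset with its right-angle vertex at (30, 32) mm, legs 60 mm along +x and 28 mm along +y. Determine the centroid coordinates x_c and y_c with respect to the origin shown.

Part | A | x̄ᵢ | ȳᵢ | A·x̄ᵢ | A·ȳᵢ
vertical leg | 4800.00 | 15.00 | 80.00 | 72000.00 | 384000.00
horizontal leg | 4480.00 | 100.00 | 16.00 | 448000.00 | 71680.00
gusset | 840.00 | 50.00 | 41.33 | 42000.00 | 34720.00
Σ | 10120.00 |  |  | 562000.00 | 490400.00
x_c = 562000.00 / 10120.00 = 55.53 mm
y_c = 490400.00 / 10120.00 = 48.46 mm

x_c = 55.53 mm, y_c = 48.46 mm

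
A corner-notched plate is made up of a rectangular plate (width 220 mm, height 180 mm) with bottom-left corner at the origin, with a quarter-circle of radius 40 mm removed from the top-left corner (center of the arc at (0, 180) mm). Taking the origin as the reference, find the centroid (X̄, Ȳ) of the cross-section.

X̄ = 113.05 mm, Ȳ = 87.61 mm

Part | A | x̄ᵢ | ȳᵢ | A·x̄ᵢ | A·ȳᵢ
plate | 39600.00 | 110.00 | 90.00 | 4356000.00 | 3564000.00
removed quarter-circle | -1256.64 | 16.98 | 163.02 | -21333.33 | -204861.34
Σ | 38343.36 |  |  | 4334666.67 | 3359138.66
X̄ = 4334666.67 / 38343.36 = 113.05 mm
Ȳ = 3359138.66 / 38343.36 = 87.61 mm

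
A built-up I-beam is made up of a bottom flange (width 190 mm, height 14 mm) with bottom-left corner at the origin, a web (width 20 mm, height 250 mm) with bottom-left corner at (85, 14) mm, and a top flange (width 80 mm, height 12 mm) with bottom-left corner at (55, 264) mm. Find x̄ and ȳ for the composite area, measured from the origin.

x̄ = 95.00 mm, ȳ = 112.86 mm

Part | A | x̄ᵢ | ȳᵢ | A·x̄ᵢ | A·ȳᵢ
bottom flange | 2660.00 | 95.00 | 7.00 | 252700.00 | 18620.00
web | 5000.00 | 95.00 | 139.00 | 475000.00 | 695000.00
top flange | 960.00 | 95.00 | 270.00 | 91200.00 | 259200.00
Σ | 8620.00 |  |  | 818900.00 | 972820.00
x̄ = 818900.00 / 8620.00 = 95.00 mm
ȳ = 972820.00 / 8620.00 = 112.86 mm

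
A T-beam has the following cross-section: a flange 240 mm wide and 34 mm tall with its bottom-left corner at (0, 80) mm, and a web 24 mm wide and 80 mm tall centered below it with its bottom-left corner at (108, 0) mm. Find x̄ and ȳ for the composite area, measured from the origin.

web: A = 24 × 80 = 1920.00, centroid at (120.00, 40.00).
flange: A = 240 × 34 = 8160.00, centroid at (120.00, 97.00).
ΣA = 10080.00 mm², ΣAx̄ = 1209600.00 mm³, ΣAȳ = 868320.00 mm³.
x̄ = 1209600.00/10080.00 = 120.00 mm; ȳ = 868320.00/10080.00 = 86.14 mm.

x̄ = 120.00 mm, ȳ = 86.14 mm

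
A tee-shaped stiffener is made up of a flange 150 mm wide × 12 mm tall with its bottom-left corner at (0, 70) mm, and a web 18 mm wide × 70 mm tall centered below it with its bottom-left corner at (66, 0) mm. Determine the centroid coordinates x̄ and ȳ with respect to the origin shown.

Part | A | x̄ᵢ | ȳᵢ | A·x̄ᵢ | A·ȳᵢ
web | 1260.00 | 75.00 | 35.00 | 94500.00 | 44100.00
flange | 1800.00 | 75.00 | 76.00 | 135000.00 | 136800.00
Σ | 3060.00 |  |  | 229500.00 | 180900.00
x̄ = 229500.00 / 3060.00 = 75.00 mm
ȳ = 180900.00 / 3060.00 = 59.12 mm

x̄ = 75.00 mm, ȳ = 59.12 mm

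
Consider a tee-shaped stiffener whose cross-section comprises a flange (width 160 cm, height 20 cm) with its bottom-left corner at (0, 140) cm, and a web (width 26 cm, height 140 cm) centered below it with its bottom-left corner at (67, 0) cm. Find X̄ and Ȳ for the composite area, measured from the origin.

X̄ = 80.00 cm, Ȳ = 107.43 cm

web: A = 26 × 140 = 3640.00, centroid at (80.00, 70.00).
flange: A = 160 × 20 = 3200.00, centroid at (80.00, 150.00).
ΣA = 6840.00 cm², ΣAX̄ = 547200.00 cm³, ΣAȲ = 734800.00 cm³.
X̄ = 547200.00/6840.00 = 80.00 cm; Ȳ = 734800.00/6840.00 = 107.43 cm.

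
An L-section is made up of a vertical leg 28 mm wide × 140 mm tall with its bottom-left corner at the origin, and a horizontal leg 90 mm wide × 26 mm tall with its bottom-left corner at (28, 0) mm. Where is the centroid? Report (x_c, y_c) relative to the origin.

vertical leg: A = 28 × 140 = 3920.00, centroid at (14.00, 70.00).
horizontal leg: A = 90 × 26 = 2340.00, centroid at (73.00, 13.00).
ΣA = 6260.00 mm²
ΣAx_c = (3920.00)(14.00) + (2340.00)(73.00) = 225700.00 mm³
ΣAy_c = (3920.00)(70.00) + (2340.00)(13.00) = 304820.00 mm³
x_c = 225700.00 / 6260.00 = 36.05 mm
y_c = 304820.00 / 6260.00 = 48.69 mm

x_c = 36.05 mm, y_c = 48.69 mm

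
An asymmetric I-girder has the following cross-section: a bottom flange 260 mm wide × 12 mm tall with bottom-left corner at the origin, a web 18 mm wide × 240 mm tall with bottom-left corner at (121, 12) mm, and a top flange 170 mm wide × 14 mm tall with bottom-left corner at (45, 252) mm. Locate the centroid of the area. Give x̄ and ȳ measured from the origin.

Part | A | x̄ᵢ | ȳᵢ | A·x̄ᵢ | A·ȳᵢ
bottom flange | 3120.00 | 130.00 | 6.00 | 405600.00 | 18720.00
web | 4320.00 | 130.00 | 132.00 | 561600.00 | 570240.00
top flange | 2380.00 | 130.00 | 259.00 | 309400.00 | 616420.00
Σ | 9820.00 |  |  | 1276600.00 | 1205380.00
x̄ = 1276600.00 / 9820.00 = 130.00 mm
ȳ = 1205380.00 / 9820.00 = 122.75 mm

x̄ = 130.00 mm, ȳ = 122.75 mm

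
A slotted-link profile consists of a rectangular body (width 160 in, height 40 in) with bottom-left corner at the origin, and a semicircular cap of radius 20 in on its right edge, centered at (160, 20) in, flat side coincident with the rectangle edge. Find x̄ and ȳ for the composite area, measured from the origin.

Part | A | x̄ᵢ | ȳᵢ | A·x̄ᵢ | A·ȳᵢ
rectangular body | 6400.00 | 80.00 | 20.00 | 512000.00 | 128000.00
semicircular end | 628.32 | 168.49 | 20.00 | 105864.30 | 12566.37
Σ | 7028.32 |  |  | 617864.30 | 140566.37
x̄ = 617864.30 / 7028.32 = 87.91 in
ȳ = 140566.37 / 7028.32 = 20.00 in

x̄ = 87.91 in, ȳ = 20.00 in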